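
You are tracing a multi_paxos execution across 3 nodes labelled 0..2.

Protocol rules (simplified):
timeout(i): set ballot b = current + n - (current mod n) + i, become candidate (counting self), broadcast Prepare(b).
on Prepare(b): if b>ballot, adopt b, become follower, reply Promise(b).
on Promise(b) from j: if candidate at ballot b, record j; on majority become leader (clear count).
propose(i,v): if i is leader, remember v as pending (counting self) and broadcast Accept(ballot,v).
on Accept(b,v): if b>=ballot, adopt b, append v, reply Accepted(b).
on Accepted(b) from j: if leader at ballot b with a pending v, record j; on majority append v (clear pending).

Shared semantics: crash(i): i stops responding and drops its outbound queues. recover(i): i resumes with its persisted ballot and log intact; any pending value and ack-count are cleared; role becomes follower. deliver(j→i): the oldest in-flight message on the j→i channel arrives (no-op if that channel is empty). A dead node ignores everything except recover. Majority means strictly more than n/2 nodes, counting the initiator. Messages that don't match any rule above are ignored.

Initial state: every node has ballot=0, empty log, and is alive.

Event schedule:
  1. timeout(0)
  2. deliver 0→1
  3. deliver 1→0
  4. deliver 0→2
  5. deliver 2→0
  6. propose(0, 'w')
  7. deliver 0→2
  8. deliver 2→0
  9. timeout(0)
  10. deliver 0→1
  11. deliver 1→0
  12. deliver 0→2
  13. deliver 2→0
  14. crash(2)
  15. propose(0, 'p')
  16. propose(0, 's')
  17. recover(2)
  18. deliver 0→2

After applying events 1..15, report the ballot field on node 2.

[1] timeout(0) → N0(cand b3 [-])
[2] deliver 0→1 → N1(foll b3 [-])
[3] deliver 1→0 → N0(lead b3 [-])
[4] deliver 0→2 → N2(foll b3 [-])
[5] deliver 2→0 → ∅
[6] propose(0,'w') → ∅
[7] deliver 0→2 → N2(foll b3 [w])
[8] deliver 2→0 → N0(lead b3 [w])
[9] timeout(0) → N0(cand b6 [w])
[10] deliver 0→1 → N1(foll b3 [w])
[11] deliver 1→0 → ∅
[12] deliver 0→2 → N2(foll b6 [w])
[13] deliver 2→0 → N0(lead b6 [w])
[14] crash(2) → N2(✗foll b6 [w])
[15] propose(0,'p') → ∅

6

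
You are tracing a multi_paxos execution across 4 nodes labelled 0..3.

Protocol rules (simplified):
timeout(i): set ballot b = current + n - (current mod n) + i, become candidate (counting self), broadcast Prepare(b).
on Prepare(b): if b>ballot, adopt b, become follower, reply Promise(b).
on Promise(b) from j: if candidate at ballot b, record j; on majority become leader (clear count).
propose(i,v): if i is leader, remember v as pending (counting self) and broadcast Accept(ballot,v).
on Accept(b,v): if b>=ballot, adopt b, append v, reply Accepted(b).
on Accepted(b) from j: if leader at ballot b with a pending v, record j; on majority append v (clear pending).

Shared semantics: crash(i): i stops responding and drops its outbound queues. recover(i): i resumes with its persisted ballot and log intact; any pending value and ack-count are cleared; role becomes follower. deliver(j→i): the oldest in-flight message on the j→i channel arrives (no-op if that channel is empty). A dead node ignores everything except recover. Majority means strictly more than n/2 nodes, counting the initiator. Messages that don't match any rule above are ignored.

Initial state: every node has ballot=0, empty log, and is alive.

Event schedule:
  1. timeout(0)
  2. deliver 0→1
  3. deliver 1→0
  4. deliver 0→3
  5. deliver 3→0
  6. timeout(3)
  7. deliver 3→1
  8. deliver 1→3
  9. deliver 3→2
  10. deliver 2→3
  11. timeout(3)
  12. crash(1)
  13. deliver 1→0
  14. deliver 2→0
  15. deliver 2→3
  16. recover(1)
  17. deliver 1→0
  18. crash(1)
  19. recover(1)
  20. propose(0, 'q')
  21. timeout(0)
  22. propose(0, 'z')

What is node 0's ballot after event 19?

after 1 — timeout(0): n0:cand/b4/[-]
after 2 — deliver 0→1: n1:foll/b4/[-]
after 3 — deliver 1→0: ·
after 4 — deliver 0→3: n3:foll/b4/[-]
after 5 — deliver 3→0: n0:lead/b4/[-]
after 6 — timeout(3): n3:cand/b11/[-]
after 7 — deliver 3→1: n1:foll/b11/[-]
after 8 — deliver 1→3: ·
after 9 — deliver 3→2: n2:foll/b11/[-]
after 10 — deliver 2→3: n3:lead/b11/[-]
after 11 — timeout(3): n3:cand/b15/[-]
after 12 — crash(1): n1:✗foll/b11/[-]
after 13 — deliver 1→0: ·
after 14 — deliver 2→0: ·
after 15 — deliver 2→3: ·
after 16 — recover(1): n1:foll/b11/[-]
after 17 — deliver 1→0: ·
after 18 — crash(1): n1:✗foll/b11/[-]
after 19 — recover(1): n1:foll/b11/[-]

4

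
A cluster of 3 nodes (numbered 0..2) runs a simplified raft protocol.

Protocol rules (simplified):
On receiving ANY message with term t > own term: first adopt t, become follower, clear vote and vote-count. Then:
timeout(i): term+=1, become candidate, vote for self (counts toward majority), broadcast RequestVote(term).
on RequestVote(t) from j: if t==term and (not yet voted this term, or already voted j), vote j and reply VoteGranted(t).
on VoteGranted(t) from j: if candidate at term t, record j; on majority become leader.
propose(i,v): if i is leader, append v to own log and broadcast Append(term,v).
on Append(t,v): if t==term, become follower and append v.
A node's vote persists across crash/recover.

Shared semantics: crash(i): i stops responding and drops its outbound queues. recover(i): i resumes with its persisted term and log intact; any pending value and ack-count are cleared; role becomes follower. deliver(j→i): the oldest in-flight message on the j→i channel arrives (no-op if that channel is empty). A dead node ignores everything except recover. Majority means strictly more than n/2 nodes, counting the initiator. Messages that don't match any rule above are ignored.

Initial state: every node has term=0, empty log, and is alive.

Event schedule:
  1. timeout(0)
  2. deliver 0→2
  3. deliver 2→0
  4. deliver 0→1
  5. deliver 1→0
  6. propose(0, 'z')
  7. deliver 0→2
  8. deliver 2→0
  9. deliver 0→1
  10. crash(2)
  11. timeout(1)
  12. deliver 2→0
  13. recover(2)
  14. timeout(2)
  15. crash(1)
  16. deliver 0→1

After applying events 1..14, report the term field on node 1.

2

after 1 — timeout(0): n0:cand/t1/[-]
after 2 — deliver 0→2: n2:foll/t1/[-]
after 3 — deliver 2→0: n0:lead/t1/[-]
after 4 — deliver 0→1: n1:foll/t1/[-]
after 5 — deliver 1→0: ·
after 6 — propose(0,'z'): n0:lead/t1/[z]
after 7 — deliver 0→2: n2:foll/t1/[z]
after 8 — deliver 2→0: ·
after 9 — deliver 0→1: n1:foll/t1/[z]
after 10 — crash(2): n2:✗foll/t1/[z]
after 11 — timeout(1): n1:cand/t2/[z]
after 12 — deliver 2→0: ·
after 13 — recover(2): n2:foll/t1/[z]
after 14 — timeout(2): n2:cand/t2/[z]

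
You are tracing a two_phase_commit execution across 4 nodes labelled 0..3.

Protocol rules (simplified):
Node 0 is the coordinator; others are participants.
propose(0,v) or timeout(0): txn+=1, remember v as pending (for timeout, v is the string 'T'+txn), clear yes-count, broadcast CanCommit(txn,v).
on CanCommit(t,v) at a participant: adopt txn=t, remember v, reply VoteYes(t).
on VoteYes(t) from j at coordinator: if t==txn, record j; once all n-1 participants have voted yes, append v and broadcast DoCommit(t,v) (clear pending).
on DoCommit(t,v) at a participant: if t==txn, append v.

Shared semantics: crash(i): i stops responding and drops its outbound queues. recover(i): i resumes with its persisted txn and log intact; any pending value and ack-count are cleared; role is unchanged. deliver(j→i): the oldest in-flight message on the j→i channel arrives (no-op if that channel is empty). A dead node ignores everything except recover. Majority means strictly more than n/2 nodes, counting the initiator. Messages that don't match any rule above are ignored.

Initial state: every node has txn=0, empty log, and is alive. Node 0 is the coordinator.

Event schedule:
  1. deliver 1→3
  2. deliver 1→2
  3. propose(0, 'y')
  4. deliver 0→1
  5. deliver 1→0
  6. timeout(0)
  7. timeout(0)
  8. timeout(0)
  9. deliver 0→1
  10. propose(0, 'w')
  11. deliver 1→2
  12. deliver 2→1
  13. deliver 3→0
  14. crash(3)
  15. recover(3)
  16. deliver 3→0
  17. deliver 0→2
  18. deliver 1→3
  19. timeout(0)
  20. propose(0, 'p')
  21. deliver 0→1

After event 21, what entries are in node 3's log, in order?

1. deliver 1→3:  nop
2. deliver 1→2:  nop
3. propose(0,'y'):  <0:coor t1 ->
4. deliver 0→1:  <1:part t1 ->
5. deliver 1→0:  nop
6. timeout(0):  <0:coor t2 ->
7. timeout(0):  <0:coor t3 ->
8. timeout(0):  <0:coor t4 ->
9. deliver 0→1:  <1:part t2 ->
10. propose(0,'w'):  <0:coor t5 ->
11. deliver 1→2:  nop
12. deliver 2→1:  nop
13. deliver 3→0:  nop
14. crash(3):  <3:✗part t0 ->
15. recover(3):  <3:part t0 ->
16. deliver 3→0:  nop
17. deliver 0→2:  <2:part t1 ->
18. deliver 1→3:  nop
19. timeout(0):  <0:coor t6 ->
20. propose(0,'p'):  <0:coor t7 ->
21. deliver 0→1:  <1:part t3 ->

empty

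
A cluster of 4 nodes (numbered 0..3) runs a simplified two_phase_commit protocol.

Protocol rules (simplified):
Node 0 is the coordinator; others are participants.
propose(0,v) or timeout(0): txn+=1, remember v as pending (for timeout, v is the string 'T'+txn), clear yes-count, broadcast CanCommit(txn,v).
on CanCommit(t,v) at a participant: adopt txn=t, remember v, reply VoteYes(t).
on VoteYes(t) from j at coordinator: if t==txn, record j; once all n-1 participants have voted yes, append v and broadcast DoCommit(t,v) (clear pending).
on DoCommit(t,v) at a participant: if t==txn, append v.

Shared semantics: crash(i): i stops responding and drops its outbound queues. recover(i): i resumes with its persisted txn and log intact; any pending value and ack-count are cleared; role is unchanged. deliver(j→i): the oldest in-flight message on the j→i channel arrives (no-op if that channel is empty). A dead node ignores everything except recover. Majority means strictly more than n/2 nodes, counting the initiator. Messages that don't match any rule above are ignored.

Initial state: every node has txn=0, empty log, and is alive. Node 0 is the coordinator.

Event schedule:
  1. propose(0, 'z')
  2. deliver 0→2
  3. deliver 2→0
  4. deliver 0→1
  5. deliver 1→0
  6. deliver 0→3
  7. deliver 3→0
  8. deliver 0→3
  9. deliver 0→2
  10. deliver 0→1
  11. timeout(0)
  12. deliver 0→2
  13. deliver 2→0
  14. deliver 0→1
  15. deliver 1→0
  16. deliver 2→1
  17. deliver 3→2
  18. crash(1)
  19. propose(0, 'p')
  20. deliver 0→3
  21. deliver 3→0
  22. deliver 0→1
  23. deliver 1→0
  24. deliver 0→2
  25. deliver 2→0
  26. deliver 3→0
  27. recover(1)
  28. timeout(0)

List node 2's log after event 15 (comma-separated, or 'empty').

z

step 1 propose(0,'z'): 0={coor,t=1,log=-}
step 2 deliver 0→2: 2={part,t=1,log=-}
step 3 deliver 2→0: —
step 4 deliver 0→1: 1={part,t=1,log=-}
step 5 deliver 1→0: —
step 6 deliver 0→3: 3={part,t=1,log=-}
step 7 deliver 3→0: 0={coor,t=1,log=z}
step 8 deliver 0→3: 3={part,t=1,log=z}
step 9 deliver 0→2: 2={part,t=1,log=z}
step 10 deliver 0→1: 1={part,t=1,log=z}
step 11 timeout(0): 0={coor,t=2,log=z}
step 12 deliver 0→2: 2={part,t=2,log=z}
step 13 deliver 2→0: —
step 14 deliver 0→1: 1={part,t=2,log=z}
step 15 deliver 1→0: —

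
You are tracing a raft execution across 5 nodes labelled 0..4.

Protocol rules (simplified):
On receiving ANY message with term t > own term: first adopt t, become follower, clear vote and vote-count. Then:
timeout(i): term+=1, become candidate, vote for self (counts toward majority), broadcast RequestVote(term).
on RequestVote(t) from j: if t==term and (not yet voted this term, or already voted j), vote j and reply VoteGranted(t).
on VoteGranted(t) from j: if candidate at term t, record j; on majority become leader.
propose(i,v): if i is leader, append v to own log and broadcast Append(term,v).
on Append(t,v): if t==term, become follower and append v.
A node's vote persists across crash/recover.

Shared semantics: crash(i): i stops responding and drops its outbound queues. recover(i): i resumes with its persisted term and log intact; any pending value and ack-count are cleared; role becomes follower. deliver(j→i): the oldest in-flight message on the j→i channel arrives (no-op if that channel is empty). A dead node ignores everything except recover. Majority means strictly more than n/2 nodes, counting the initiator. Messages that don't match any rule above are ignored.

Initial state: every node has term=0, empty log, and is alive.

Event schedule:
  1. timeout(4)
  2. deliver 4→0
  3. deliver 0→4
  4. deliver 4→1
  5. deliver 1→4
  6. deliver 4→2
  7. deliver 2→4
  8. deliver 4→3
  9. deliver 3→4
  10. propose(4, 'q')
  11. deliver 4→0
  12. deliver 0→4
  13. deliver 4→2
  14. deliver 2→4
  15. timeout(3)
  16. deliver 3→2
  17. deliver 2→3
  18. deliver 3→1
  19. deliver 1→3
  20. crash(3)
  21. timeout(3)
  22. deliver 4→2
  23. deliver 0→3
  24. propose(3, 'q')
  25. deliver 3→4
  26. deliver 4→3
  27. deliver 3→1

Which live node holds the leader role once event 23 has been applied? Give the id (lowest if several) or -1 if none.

4

after 1 — timeout(4): n4:cand/t1/[-]
after 2 — deliver 4→0: n0:foll/t1/[-]
after 3 — deliver 0→4: ·
after 4 — deliver 4→1: n1:foll/t1/[-]
after 5 — deliver 1→4: n4:lead/t1/[-]
after 6 — deliver 4→2: n2:foll/t1/[-]
after 7 — deliver 2→4: ·
after 8 — deliver 4→3: n3:foll/t1/[-]
after 9 — deliver 3→4: ·
after 10 — propose(4,'q'): n4:lead/t1/[q]
after 11 — deliver 4→0: n0:foll/t1/[q]
after 12 — deliver 0→4: ·
after 13 — deliver 4→2: n2:foll/t1/[q]
after 14 — deliver 2→4: ·
after 15 — timeout(3): n3:cand/t2/[-]
after 16 — deliver 3→2: n2:foll/t2/[q]
after 17 — deliver 2→3: ·
after 18 — deliver 3→1: n1:foll/t2/[-]
after 19 — deliver 1→3: n3:lead/t2/[-]
after 20 — crash(3): n3:✗lead/t2/[-]
after 21 — timeout(3): ·
after 22 — deliver 4→2: ·
after 23 — deliver 0→3: ·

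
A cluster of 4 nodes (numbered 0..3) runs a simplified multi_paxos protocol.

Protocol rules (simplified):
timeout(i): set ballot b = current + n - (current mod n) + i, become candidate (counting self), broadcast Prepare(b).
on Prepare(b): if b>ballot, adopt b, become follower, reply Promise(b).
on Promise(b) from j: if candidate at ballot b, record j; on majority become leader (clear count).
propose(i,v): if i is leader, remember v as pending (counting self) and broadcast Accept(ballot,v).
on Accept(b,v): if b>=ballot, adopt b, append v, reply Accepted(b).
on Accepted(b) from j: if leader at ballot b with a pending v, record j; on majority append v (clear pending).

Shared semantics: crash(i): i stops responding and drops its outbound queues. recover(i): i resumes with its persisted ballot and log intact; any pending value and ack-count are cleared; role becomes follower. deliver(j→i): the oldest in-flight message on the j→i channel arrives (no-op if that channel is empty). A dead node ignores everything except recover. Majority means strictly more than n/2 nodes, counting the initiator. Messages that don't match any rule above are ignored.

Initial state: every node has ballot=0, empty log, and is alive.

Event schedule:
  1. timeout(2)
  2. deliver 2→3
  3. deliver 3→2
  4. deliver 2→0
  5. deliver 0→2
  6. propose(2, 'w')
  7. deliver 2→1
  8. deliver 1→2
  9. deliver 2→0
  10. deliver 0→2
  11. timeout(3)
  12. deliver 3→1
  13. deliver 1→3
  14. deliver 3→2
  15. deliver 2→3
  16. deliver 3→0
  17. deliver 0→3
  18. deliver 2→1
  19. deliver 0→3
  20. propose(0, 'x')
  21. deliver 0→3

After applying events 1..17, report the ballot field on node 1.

11

after 1 — timeout(2): n2:cand/b6/[-]
after 2 — deliver 2→3: n3:foll/b6/[-]
after 3 — deliver 3→2: ·
after 4 — deliver 2→0: n0:foll/b6/[-]
after 5 — deliver 0→2: n2:lead/b6/[-]
after 6 — propose(2,'w'): ·
after 7 — deliver 2→1: n1:foll/b6/[-]
after 8 — deliver 1→2: ·
after 9 — deliver 2→0: n0:foll/b6/[w]
after 10 — deliver 0→2: ·
after 11 — timeout(3): n3:cand/b11/[-]
after 12 — deliver 3→1: n1:foll/b11/[-]
after 13 — deliver 1→3: ·
after 14 — deliver 3→2: n2:foll/b11/[-]
after 15 — deliver 2→3: ·
after 16 — deliver 3→0: n0:foll/b11/[w]
after 17 — deliver 0→3: n3:lead/b11/[-]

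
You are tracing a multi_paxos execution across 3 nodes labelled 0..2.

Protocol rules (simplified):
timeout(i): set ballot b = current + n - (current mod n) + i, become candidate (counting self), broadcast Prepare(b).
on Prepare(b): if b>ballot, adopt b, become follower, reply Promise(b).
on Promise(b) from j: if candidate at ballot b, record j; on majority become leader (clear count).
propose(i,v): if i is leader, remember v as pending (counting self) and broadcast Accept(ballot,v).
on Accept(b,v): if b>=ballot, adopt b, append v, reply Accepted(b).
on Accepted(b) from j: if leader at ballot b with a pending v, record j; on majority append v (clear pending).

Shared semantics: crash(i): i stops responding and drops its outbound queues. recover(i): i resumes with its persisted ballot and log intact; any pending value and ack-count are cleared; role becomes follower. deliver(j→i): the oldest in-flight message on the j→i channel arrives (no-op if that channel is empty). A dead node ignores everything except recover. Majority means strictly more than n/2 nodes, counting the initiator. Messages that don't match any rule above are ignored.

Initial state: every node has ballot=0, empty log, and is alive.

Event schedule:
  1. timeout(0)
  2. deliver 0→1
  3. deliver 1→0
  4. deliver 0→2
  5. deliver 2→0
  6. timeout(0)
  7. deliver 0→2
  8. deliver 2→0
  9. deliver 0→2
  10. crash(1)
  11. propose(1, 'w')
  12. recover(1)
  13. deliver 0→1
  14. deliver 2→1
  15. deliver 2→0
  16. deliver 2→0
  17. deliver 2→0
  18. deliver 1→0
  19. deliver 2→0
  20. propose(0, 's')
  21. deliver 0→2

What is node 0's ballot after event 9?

6

step 1 timeout(0): 0={cand,b=3,log=-}
step 2 deliver 0→1: 1={foll,b=3,log=-}
step 3 deliver 1→0: 0={lead,b=3,log=-}
step 4 deliver 0→2: 2={foll,b=3,log=-}
step 5 deliver 2→0: —
step 6 timeout(0): 0={cand,b=6,log=-}
step 7 deliver 0→2: 2={foll,b=6,log=-}
step 8 deliver 2→0: 0={lead,b=6,log=-}
step 9 deliver 0→2: —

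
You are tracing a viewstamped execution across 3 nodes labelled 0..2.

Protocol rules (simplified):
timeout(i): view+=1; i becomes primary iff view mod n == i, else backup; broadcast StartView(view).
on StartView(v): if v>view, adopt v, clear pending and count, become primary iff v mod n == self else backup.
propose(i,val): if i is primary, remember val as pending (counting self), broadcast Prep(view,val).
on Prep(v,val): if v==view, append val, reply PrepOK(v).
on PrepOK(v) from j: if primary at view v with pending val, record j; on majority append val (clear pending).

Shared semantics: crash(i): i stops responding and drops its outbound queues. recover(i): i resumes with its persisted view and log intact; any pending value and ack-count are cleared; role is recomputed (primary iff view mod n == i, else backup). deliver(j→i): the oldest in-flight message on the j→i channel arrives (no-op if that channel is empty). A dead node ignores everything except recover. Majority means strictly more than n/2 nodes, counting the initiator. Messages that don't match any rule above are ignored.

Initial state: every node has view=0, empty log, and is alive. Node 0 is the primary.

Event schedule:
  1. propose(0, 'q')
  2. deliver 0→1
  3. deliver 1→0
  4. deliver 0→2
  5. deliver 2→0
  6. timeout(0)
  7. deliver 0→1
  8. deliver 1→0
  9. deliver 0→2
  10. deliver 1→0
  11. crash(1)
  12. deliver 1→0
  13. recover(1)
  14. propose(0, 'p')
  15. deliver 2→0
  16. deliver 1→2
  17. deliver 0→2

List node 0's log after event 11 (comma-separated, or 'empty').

q

1. propose(0,'q'):  nop
2. deliver 0→1:  <1:back v0 q>
3. deliver 1→0:  <0:prim v0 q>
4. deliver 0→2:  <2:back v0 q>
5. deliver 2→0:  nop
6. timeout(0):  <0:back v1 q>
7. deliver 0→1:  <1:prim v1 q>
8. deliver 1→0:  nop
9. deliver 0→2:  <2:back v1 q>
10. deliver 1→0:  nop
11. crash(1):  <1:✗prim v1 q>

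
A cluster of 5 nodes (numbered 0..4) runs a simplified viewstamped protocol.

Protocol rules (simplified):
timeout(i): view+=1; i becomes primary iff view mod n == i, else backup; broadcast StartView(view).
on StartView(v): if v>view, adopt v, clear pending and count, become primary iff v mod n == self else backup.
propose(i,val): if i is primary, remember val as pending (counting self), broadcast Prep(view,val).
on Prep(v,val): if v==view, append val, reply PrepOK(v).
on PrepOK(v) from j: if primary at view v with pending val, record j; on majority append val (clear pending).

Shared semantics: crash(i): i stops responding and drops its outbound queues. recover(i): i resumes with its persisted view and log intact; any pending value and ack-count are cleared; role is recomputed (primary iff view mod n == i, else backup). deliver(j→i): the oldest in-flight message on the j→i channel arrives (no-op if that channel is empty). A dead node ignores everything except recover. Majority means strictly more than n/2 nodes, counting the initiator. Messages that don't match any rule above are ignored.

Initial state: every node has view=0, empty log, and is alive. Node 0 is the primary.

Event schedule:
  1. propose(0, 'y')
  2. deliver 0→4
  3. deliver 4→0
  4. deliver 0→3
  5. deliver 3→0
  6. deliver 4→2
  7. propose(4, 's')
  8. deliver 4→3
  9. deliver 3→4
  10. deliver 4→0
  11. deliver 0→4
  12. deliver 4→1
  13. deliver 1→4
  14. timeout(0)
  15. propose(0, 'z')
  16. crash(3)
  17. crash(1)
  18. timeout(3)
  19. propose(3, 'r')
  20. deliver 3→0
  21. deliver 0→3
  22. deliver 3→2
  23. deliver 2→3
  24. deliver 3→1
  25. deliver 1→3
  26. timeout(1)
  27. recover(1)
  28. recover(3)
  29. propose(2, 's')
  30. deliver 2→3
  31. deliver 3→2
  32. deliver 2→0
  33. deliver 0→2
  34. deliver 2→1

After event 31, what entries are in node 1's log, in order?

empty

[1] propose(0,'y') → ∅
[2] deliver 0→4 → N4(back v0 [y])
[3] deliver 4→0 → ∅
[4] deliver 0→3 → N3(back v0 [y])
[5] deliver 3→0 → N0(prim v0 [y])
[6] deliver 4→2 → ∅
[7] propose(4,'s') → ∅
[8] deliver 4→3 → ∅
[9] deliver 3→4 → ∅
[10] deliver 4→0 → ∅
[11] deliver 0→4 → ∅
[12] deliver 4→1 → ∅
[13] deliver 1→4 → ∅
[14] timeout(0) → N0(back v1 [y])
[15] propose(0,'z') → ∅
[16] crash(3) → N3(✗back v0 [y])
[17] crash(1) → N1(✗back v0 [-])
[18] timeout(3) → ∅
[19] propose(3,'r') → ∅
[20] deliver 3→0 → ∅
[21] deliver 0→3 → ∅
[22] deliver 3→2 → ∅
[23] deliver 2→3 → ∅
[24] deliver 3→1 → ∅
[25] deliver 1→3 → ∅
[26] timeout(1) → ∅
[27] recover(1) → N1(back v0 [-])
[28] recover(3) → N3(back v0 [y])
[29] propose(2,'s') → ∅
[30] deliver 2→3 → ∅
[31] deliver 3→2 → ∅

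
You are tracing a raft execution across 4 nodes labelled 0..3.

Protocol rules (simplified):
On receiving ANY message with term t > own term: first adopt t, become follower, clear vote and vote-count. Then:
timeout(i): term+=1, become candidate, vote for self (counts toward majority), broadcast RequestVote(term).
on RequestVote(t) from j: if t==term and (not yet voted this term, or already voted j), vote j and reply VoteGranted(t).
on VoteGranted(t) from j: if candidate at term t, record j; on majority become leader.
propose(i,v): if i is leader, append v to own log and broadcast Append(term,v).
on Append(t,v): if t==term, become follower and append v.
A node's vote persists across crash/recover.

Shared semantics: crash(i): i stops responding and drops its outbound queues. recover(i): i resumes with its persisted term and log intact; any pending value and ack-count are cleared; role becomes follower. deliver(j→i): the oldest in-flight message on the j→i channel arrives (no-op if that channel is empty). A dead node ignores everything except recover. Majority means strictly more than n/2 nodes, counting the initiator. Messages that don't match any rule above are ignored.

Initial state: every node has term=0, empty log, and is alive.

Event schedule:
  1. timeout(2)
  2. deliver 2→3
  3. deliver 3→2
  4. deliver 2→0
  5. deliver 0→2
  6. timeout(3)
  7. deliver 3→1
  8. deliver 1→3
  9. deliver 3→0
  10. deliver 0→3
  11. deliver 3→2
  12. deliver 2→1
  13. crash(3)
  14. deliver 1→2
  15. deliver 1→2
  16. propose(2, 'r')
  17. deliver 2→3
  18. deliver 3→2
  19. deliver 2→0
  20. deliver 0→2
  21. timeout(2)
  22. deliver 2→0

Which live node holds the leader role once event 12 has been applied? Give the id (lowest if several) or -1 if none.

3

step 1 timeout(2): 2={cand,t=1,log=-}
step 2 deliver 2→3: 3={foll,t=1,log=-}
step 3 deliver 3→2: —
step 4 deliver 2→0: 0={foll,t=1,log=-}
step 5 deliver 0→2: 2={lead,t=1,log=-}
step 6 timeout(3): 3={cand,t=2,log=-}
step 7 deliver 3→1: 1={foll,t=2,log=-}
step 8 deliver 1→3: —
step 9 deliver 3→0: 0={foll,t=2,log=-}
step 10 deliver 0→3: 3={lead,t=2,log=-}
step 11 deliver 3→2: 2={foll,t=2,log=-}
step 12 deliver 2→1: —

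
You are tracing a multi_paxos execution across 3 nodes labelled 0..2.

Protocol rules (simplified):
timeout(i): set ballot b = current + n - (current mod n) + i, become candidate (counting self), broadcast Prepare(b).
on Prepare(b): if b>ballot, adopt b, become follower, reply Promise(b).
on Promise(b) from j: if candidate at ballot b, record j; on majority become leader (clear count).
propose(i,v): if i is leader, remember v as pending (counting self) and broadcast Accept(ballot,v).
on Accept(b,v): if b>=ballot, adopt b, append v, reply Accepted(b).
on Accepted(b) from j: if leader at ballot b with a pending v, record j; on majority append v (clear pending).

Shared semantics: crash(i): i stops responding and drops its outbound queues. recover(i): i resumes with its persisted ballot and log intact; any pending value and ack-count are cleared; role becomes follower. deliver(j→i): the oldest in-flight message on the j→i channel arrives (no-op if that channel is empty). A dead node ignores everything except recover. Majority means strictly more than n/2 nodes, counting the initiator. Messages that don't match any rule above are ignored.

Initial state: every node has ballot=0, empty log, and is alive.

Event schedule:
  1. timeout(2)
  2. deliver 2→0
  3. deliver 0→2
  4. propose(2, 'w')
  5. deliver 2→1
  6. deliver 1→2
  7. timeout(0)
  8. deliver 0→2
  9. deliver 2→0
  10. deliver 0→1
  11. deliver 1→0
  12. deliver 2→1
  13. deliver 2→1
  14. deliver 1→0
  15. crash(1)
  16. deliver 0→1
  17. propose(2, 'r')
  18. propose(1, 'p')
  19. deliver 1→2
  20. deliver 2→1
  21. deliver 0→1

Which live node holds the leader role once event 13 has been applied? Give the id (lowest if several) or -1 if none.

[1] timeout(2) → N2(cand b5 [-])
[2] deliver 2→0 → N0(foll b5 [-])
[3] deliver 0→2 → N2(lead b5 [-])
[4] propose(2,'w') → ∅
[5] deliver 2→1 → N1(foll b5 [-])
[6] deliver 1→2 → ∅
[7] timeout(0) → N0(cand b6 [-])
[8] deliver 0→2 → N2(foll b6 [-])
[9] deliver 2→0 → ∅
[10] deliver 0→1 → N1(foll b6 [-])
[11] deliver 1→0 → N0(lead b6 [-])
[12] deliver 2→1 → ∅
[13] deliver 2→1 → ∅

0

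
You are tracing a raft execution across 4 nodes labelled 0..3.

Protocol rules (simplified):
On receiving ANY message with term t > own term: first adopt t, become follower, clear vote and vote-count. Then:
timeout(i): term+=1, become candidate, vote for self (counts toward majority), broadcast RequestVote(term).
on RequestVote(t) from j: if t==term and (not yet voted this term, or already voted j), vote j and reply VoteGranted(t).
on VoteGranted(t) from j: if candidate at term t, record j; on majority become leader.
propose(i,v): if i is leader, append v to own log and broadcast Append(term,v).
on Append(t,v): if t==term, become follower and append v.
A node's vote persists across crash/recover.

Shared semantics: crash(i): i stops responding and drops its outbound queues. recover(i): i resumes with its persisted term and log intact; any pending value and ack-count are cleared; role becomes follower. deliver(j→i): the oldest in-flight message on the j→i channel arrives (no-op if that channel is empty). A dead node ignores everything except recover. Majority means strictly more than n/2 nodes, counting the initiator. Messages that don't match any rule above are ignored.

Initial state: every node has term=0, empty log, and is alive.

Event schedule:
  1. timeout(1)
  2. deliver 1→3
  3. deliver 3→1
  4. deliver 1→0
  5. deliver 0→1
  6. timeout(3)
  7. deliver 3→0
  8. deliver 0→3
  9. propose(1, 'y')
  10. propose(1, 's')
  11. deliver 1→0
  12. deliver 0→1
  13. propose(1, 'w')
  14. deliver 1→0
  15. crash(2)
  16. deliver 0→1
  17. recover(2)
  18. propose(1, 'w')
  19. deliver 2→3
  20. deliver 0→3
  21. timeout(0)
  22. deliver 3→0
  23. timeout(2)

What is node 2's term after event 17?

0

e1 timeout(1): 1[cand,t=1,-]
e2 deliver 1→3: 3[foll,t=1,-]
e3 deliver 3→1: ·
e4 deliver 1→0: 0[foll,t=1,-]
e5 deliver 0→1: 1[lead,t=1,-]
e6 timeout(3): 3[cand,t=2,-]
e7 deliver 3→0: 0[foll,t=2,-]
e8 deliver 0→3: ·
e9 propose(1,'y'): 1[lead,t=1,y]
e10 propose(1,'s'): 1[lead,t=1,y,s]
e11 deliver 1→0: ·
e12 deliver 0→1: ·
e13 propose(1,'w'): 1[lead,t=1,y,s,w]
e14 deliver 1→0: ·
e15 crash(2): 2[✗foll,t=0,-]
e16 deliver 0→1: ·
e17 recover(2): 2[foll,t=0,-]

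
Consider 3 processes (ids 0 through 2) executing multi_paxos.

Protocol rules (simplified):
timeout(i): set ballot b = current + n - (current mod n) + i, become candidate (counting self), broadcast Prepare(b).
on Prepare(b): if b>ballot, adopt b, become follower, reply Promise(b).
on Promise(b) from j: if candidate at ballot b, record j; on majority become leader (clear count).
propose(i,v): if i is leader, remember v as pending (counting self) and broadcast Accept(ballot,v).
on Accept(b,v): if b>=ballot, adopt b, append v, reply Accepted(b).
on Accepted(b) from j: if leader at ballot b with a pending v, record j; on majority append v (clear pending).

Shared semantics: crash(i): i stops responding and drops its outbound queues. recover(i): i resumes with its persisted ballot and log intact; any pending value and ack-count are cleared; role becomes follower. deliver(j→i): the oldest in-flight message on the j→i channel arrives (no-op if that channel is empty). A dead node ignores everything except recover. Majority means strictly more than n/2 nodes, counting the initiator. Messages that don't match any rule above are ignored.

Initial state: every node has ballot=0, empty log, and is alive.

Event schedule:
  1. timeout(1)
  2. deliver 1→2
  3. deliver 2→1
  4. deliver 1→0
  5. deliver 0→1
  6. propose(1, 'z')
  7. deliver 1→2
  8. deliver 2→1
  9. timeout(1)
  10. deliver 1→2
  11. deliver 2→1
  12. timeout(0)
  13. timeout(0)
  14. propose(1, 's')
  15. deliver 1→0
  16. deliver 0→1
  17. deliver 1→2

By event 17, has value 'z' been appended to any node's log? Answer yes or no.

e1 timeout(1): 1[cand,b=4,-]
e2 deliver 1→2: 2[foll,b=4,-]
e3 deliver 2→1: 1[lead,b=4,-]
e4 deliver 1→0: 0[foll,b=4,-]
e5 deliver 0→1: ·
e6 propose(1,'z'): ·
e7 deliver 1→2: 2[foll,b=4,z]
e8 deliver 2→1: 1[lead,b=4,z]
e9 timeout(1): 1[cand,b=7,z]
e10 deliver 1→2: 2[foll,b=7,z]
e11 deliver 2→1: 1[lead,b=7,z]
e12 timeout(0): 0[cand,b=6,-]
e13 timeout(0): 0[cand,b=9,-]
e14 propose(1,'s'): ·
e15 deliver 1→0: ·
e16 deliver 0→1: ·
e17 deliver 1→2: 2[foll,b=7,z,s]

yes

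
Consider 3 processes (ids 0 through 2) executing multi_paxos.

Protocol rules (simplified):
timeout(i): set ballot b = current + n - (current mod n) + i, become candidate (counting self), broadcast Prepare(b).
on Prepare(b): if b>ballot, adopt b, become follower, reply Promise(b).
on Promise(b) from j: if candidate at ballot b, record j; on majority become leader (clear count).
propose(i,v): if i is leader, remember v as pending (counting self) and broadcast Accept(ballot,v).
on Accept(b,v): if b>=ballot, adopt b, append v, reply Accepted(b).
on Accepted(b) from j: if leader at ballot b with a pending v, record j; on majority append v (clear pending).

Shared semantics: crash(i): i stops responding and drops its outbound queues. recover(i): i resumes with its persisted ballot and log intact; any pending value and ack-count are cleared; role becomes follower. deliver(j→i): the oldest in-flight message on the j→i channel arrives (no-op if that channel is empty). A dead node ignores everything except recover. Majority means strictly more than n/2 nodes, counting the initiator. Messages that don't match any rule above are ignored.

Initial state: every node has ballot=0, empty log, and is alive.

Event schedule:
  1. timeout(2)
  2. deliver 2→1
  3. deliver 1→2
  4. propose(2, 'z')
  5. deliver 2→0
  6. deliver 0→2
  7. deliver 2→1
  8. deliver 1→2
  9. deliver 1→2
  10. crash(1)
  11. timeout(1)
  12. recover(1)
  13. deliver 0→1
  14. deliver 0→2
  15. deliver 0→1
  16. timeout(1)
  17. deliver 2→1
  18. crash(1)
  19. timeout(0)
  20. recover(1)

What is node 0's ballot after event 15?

[1] timeout(2) → N2(cand b5 [-])
[2] deliver 2→1 → N1(foll b5 [-])
[3] deliver 1→2 → N2(lead b5 [-])
[4] propose(2,'z') → ∅
[5] deliver 2→0 → N0(foll b5 [-])
[6] deliver 0→2 → ∅
[7] deliver 2→1 → N1(foll b5 [z])
[8] deliver 1→2 → N2(lead b5 [z])
[9] deliver 1→2 → ∅
[10] crash(1) → N1(✗foll b5 [z])
[11] timeout(1) → ∅
[12] recover(1) → N1(foll b5 [z])
[13] deliver 0→1 → ∅
[14] deliver 0→2 → ∅
[15] deliver 0→1 → ∅

5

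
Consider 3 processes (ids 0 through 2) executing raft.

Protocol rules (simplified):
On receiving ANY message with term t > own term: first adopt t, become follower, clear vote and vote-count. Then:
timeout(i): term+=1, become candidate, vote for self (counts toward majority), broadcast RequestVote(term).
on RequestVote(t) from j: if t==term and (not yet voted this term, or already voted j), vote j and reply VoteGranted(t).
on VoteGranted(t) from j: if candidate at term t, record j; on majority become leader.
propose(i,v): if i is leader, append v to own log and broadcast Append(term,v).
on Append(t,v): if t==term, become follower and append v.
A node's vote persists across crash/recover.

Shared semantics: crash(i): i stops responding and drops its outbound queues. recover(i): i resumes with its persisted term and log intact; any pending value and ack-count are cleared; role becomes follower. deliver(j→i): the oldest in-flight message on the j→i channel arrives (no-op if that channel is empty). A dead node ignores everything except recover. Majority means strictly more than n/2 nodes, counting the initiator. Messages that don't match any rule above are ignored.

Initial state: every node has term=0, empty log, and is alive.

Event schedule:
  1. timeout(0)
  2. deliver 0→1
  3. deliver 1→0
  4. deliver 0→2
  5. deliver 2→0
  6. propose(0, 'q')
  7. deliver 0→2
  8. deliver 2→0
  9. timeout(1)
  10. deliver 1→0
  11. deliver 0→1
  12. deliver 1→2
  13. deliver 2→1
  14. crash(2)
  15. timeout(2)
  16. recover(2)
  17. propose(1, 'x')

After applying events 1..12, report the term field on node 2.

e1 timeout(0): 0[cand,t=1,-]
e2 deliver 0→1: 1[foll,t=1,-]
e3 deliver 1→0: 0[lead,t=1,-]
e4 deliver 0→2: 2[foll,t=1,-]
e5 deliver 2→0: ·
e6 propose(0,'q'): 0[lead,t=1,q]
e7 deliver 0→2: 2[foll,t=1,q]
e8 deliver 2→0: ·
e9 timeout(1): 1[cand,t=2,-]
e10 deliver 1→0: 0[foll,t=2,q]
e11 deliver 0→1: ·
e12 deliver 1→2: 2[foll,t=2,q]

2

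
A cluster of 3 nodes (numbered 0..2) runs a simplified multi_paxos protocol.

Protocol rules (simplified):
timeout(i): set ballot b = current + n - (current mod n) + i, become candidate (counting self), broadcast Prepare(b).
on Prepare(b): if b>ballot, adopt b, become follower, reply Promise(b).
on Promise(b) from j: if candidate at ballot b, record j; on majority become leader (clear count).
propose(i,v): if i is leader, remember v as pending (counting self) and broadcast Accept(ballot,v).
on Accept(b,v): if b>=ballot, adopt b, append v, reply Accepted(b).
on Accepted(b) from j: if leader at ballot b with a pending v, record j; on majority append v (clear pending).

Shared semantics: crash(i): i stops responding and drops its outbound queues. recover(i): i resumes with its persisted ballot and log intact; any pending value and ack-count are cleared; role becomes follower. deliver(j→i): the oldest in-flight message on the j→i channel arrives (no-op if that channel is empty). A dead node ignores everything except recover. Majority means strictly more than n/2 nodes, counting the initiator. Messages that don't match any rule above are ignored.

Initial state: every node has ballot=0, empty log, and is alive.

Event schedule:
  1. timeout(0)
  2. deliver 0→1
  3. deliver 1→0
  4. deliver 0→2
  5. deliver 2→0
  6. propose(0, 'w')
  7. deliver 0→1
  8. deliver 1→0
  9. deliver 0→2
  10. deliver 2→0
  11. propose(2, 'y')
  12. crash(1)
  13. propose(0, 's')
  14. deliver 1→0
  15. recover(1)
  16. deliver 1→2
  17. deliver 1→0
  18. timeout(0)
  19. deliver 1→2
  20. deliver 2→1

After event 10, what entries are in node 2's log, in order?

w

e1 timeout(0): 0[cand,b=3,-]
e2 deliver 0→1: 1[foll,b=3,-]
e3 deliver 1→0: 0[lead,b=3,-]
e4 deliver 0→2: 2[foll,b=3,-]
e5 deliver 2→0: ·
e6 propose(0,'w'): ·
e7 deliver 0→1: 1[foll,b=3,w]
e8 deliver 1→0: 0[lead,b=3,w]
e9 deliver 0→2: 2[foll,b=3,w]
e10 deliver 2→0: ·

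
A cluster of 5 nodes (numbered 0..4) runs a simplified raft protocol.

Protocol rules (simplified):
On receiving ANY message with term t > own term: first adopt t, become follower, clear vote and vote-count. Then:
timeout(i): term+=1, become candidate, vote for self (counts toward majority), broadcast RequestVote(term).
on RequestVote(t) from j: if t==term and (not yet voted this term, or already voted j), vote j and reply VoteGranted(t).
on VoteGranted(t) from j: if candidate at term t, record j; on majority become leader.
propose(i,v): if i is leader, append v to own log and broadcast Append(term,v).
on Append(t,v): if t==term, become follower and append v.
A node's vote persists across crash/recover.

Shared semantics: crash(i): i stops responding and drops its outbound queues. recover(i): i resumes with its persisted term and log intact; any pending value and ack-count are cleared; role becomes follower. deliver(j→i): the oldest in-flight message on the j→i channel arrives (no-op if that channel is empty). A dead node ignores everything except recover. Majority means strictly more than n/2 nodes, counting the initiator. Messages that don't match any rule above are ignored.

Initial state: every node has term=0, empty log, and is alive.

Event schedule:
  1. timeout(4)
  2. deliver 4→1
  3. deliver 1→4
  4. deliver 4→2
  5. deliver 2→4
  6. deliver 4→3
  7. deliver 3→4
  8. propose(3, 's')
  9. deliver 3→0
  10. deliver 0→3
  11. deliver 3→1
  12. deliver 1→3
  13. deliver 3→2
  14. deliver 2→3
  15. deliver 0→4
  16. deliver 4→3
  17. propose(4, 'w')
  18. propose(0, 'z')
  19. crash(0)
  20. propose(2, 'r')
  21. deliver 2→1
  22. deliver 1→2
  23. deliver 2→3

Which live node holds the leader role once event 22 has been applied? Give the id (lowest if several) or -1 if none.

1. timeout(4):  <4:cand t1 ->
2. deliver 4→1:  <1:foll t1 ->
3. deliver 1→4:  nop
4. deliver 4→2:  <2:foll t1 ->
5. deliver 2→4:  <4:lead t1 ->
6. deliver 4→3:  <3:foll t1 ->
7. deliver 3→4:  nop
8. propose(3,'s'):  nop
9. deliver 3→0:  nop
10. deliver 0→3:  nop
11. deliver 3→1:  nop
12. deliver 1→3:  nop
13. deliver 3→2:  nop
14. deliver 2→3:  nop
15. deliver 0→4:  nop
16. deliver 4→3:  nop
17. propose(4,'w'):  <4:lead t1 w>
18. propose(0,'z'):  nop
19. crash(0):  <0:✗foll t0 ->
20. propose(2,'r'):  nop
21. deliver 2→1:  nop
22. deliver 1→2:  nop

4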